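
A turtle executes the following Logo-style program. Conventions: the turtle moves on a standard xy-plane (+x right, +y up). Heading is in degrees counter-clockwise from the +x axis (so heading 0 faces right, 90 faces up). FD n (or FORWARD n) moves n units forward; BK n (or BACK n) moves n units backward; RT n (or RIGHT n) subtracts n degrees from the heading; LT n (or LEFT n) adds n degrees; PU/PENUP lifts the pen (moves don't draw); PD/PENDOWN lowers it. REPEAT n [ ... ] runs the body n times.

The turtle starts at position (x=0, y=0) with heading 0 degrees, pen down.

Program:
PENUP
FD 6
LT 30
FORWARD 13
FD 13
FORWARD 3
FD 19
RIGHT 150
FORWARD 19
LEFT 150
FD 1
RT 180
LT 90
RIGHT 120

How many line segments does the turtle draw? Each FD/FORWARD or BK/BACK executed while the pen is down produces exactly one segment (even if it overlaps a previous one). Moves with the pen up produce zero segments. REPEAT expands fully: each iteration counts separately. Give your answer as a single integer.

Answer: 0

Derivation:
Executing turtle program step by step:
Start: pos=(0,0), heading=0, pen down
PU: pen up
FD 6: (0,0) -> (6,0) [heading=0, move]
LT 30: heading 0 -> 30
FD 13: (6,0) -> (17.258,6.5) [heading=30, move]
FD 13: (17.258,6.5) -> (28.517,13) [heading=30, move]
FD 3: (28.517,13) -> (31.115,14.5) [heading=30, move]
FD 19: (31.115,14.5) -> (47.569,24) [heading=30, move]
RT 150: heading 30 -> 240
FD 19: (47.569,24) -> (38.069,7.546) [heading=240, move]
LT 150: heading 240 -> 30
FD 1: (38.069,7.546) -> (38.935,8.046) [heading=30, move]
RT 180: heading 30 -> 210
LT 90: heading 210 -> 300
RT 120: heading 300 -> 180
Final: pos=(38.935,8.046), heading=180, 0 segment(s) drawn
Segments drawn: 0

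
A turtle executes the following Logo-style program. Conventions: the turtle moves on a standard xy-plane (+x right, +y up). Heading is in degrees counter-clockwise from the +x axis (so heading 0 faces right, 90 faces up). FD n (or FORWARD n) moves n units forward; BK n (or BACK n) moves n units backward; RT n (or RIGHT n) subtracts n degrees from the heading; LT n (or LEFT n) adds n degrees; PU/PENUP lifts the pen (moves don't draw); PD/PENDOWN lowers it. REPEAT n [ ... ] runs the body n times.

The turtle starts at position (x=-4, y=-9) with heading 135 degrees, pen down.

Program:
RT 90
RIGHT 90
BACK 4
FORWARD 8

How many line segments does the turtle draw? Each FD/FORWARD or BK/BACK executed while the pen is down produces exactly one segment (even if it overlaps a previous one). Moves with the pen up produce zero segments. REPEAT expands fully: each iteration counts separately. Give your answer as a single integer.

Executing turtle program step by step:
Start: pos=(-4,-9), heading=135, pen down
RT 90: heading 135 -> 45
RT 90: heading 45 -> 315
BK 4: (-4,-9) -> (-6.828,-6.172) [heading=315, draw]
FD 8: (-6.828,-6.172) -> (-1.172,-11.828) [heading=315, draw]
Final: pos=(-1.172,-11.828), heading=315, 2 segment(s) drawn
Segments drawn: 2

Answer: 2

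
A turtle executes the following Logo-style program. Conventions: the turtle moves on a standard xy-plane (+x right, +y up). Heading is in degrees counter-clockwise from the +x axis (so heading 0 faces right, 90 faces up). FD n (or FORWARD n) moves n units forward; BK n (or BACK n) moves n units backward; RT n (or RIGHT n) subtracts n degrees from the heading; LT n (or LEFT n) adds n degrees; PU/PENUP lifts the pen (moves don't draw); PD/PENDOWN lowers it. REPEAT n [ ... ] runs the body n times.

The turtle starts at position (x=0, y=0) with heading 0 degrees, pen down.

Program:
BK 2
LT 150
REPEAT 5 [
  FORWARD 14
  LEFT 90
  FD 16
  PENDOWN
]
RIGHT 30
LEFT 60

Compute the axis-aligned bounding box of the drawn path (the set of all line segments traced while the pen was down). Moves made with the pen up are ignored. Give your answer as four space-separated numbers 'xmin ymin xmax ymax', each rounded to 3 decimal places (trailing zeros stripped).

Executing turtle program step by step:
Start: pos=(0,0), heading=0, pen down
BK 2: (0,0) -> (-2,0) [heading=0, draw]
LT 150: heading 0 -> 150
REPEAT 5 [
  -- iteration 1/5 --
  FD 14: (-2,0) -> (-14.124,7) [heading=150, draw]
  LT 90: heading 150 -> 240
  FD 16: (-14.124,7) -> (-22.124,-6.856) [heading=240, draw]
  PD: pen down
  -- iteration 2/5 --
  FD 14: (-22.124,-6.856) -> (-29.124,-18.981) [heading=240, draw]
  LT 90: heading 240 -> 330
  FD 16: (-29.124,-18.981) -> (-15.268,-26.981) [heading=330, draw]
  PD: pen down
  -- iteration 3/5 --
  FD 14: (-15.268,-26.981) -> (-3.144,-33.981) [heading=330, draw]
  LT 90: heading 330 -> 60
  FD 16: (-3.144,-33.981) -> (4.856,-20.124) [heading=60, draw]
  PD: pen down
  -- iteration 4/5 --
  FD 14: (4.856,-20.124) -> (11.856,-8) [heading=60, draw]
  LT 90: heading 60 -> 150
  FD 16: (11.856,-8) -> (-2,0) [heading=150, draw]
  PD: pen down
  -- iteration 5/5 --
  FD 14: (-2,0) -> (-14.124,7) [heading=150, draw]
  LT 90: heading 150 -> 240
  FD 16: (-14.124,7) -> (-22.124,-6.856) [heading=240, draw]
  PD: pen down
]
RT 30: heading 240 -> 210
LT 60: heading 210 -> 270
Final: pos=(-22.124,-6.856), heading=270, 11 segment(s) drawn

Segment endpoints: x in {-29.124, -22.124, -22.124, -15.268, -14.124, -14.124, -3.144, -2, -2, 0, 4.856, 11.856}, y in {-33.981, -26.981, -20.124, -18.981, -8, -6.856, -6.856, 0, 0, 7, 7}
xmin=-29.124, ymin=-33.981, xmax=11.856, ymax=7

Answer: -29.124 -33.981 11.856 7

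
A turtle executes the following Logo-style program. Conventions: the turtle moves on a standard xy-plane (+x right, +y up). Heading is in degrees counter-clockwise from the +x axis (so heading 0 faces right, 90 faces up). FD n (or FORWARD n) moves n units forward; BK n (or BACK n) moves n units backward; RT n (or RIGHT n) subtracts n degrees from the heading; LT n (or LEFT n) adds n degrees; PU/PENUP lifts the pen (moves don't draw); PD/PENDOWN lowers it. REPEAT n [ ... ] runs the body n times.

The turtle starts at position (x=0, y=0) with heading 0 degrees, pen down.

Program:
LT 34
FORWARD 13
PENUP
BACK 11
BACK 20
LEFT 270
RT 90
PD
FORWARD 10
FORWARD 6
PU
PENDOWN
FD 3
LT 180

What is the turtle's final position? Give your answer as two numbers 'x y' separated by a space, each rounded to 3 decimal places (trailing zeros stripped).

Executing turtle program step by step:
Start: pos=(0,0), heading=0, pen down
LT 34: heading 0 -> 34
FD 13: (0,0) -> (10.777,7.27) [heading=34, draw]
PU: pen up
BK 11: (10.777,7.27) -> (1.658,1.118) [heading=34, move]
BK 20: (1.658,1.118) -> (-14.923,-10.065) [heading=34, move]
LT 270: heading 34 -> 304
RT 90: heading 304 -> 214
PD: pen down
FD 10: (-14.923,-10.065) -> (-23.213,-15.657) [heading=214, draw]
FD 6: (-23.213,-15.657) -> (-28.187,-19.013) [heading=214, draw]
PU: pen up
PD: pen down
FD 3: (-28.187,-19.013) -> (-30.674,-20.69) [heading=214, draw]
LT 180: heading 214 -> 34
Final: pos=(-30.674,-20.69), heading=34, 4 segment(s) drawn

Answer: -30.674 -20.69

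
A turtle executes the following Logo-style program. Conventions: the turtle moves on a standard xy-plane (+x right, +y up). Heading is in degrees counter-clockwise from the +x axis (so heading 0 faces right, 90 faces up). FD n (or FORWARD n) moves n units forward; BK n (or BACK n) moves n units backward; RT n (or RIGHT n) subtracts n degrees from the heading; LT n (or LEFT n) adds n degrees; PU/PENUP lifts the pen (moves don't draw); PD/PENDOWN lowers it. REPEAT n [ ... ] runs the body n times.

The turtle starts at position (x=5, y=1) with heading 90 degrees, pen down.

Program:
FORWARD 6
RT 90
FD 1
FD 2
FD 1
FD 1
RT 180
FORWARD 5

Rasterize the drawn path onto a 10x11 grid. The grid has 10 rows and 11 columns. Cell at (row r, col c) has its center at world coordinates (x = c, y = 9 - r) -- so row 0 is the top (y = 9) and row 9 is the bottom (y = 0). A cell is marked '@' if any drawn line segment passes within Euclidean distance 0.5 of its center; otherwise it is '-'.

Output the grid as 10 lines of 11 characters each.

Segment 0: (5,1) -> (5,7)
Segment 1: (5,7) -> (6,7)
Segment 2: (6,7) -> (8,7)
Segment 3: (8,7) -> (9,7)
Segment 4: (9,7) -> (10,7)
Segment 5: (10,7) -> (5,7)

Answer: -----------
-----------
-----@@@@@@
-----@-----
-----@-----
-----@-----
-----@-----
-----@-----
-----@-----
-----------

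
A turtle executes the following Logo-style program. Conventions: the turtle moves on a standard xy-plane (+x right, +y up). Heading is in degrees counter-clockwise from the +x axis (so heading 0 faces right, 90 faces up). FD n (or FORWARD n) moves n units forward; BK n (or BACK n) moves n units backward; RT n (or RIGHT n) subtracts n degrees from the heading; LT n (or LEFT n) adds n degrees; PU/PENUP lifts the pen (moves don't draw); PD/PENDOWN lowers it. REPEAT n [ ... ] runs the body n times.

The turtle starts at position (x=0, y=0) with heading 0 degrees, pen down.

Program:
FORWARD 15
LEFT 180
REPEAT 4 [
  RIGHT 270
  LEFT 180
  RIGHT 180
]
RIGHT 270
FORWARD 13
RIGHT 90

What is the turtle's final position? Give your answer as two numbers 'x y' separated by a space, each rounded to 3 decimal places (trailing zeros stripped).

Executing turtle program step by step:
Start: pos=(0,0), heading=0, pen down
FD 15: (0,0) -> (15,0) [heading=0, draw]
LT 180: heading 0 -> 180
REPEAT 4 [
  -- iteration 1/4 --
  RT 270: heading 180 -> 270
  LT 180: heading 270 -> 90
  RT 180: heading 90 -> 270
  -- iteration 2/4 --
  RT 270: heading 270 -> 0
  LT 180: heading 0 -> 180
  RT 180: heading 180 -> 0
  -- iteration 3/4 --
  RT 270: heading 0 -> 90
  LT 180: heading 90 -> 270
  RT 180: heading 270 -> 90
  -- iteration 4/4 --
  RT 270: heading 90 -> 180
  LT 180: heading 180 -> 0
  RT 180: heading 0 -> 180
]
RT 270: heading 180 -> 270
FD 13: (15,0) -> (15,-13) [heading=270, draw]
RT 90: heading 270 -> 180
Final: pos=(15,-13), heading=180, 2 segment(s) drawn

Answer: 15 -13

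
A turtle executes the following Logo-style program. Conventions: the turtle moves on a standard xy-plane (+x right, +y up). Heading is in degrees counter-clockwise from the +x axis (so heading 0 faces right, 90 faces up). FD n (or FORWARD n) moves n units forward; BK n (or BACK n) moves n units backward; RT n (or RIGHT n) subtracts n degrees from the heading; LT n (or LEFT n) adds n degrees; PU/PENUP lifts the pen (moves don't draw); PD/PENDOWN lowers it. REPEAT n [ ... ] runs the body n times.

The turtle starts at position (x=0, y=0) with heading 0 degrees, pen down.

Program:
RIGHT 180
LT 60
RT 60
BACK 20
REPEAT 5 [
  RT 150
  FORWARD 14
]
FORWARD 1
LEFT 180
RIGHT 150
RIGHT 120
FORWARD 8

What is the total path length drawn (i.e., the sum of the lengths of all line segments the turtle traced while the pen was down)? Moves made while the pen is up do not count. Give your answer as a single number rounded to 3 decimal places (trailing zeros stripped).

Answer: 99

Derivation:
Executing turtle program step by step:
Start: pos=(0,0), heading=0, pen down
RT 180: heading 0 -> 180
LT 60: heading 180 -> 240
RT 60: heading 240 -> 180
BK 20: (0,0) -> (20,0) [heading=180, draw]
REPEAT 5 [
  -- iteration 1/5 --
  RT 150: heading 180 -> 30
  FD 14: (20,0) -> (32.124,7) [heading=30, draw]
  -- iteration 2/5 --
  RT 150: heading 30 -> 240
  FD 14: (32.124,7) -> (25.124,-5.124) [heading=240, draw]
  -- iteration 3/5 --
  RT 150: heading 240 -> 90
  FD 14: (25.124,-5.124) -> (25.124,8.876) [heading=90, draw]
  -- iteration 4/5 --
  RT 150: heading 90 -> 300
  FD 14: (25.124,8.876) -> (32.124,-3.249) [heading=300, draw]
  -- iteration 5/5 --
  RT 150: heading 300 -> 150
  FD 14: (32.124,-3.249) -> (20,3.751) [heading=150, draw]
]
FD 1: (20,3.751) -> (19.134,4.251) [heading=150, draw]
LT 180: heading 150 -> 330
RT 150: heading 330 -> 180
RT 120: heading 180 -> 60
FD 8: (19.134,4.251) -> (23.134,11.179) [heading=60, draw]
Final: pos=(23.134,11.179), heading=60, 8 segment(s) drawn

Segment lengths:
  seg 1: (0,0) -> (20,0), length = 20
  seg 2: (20,0) -> (32.124,7), length = 14
  seg 3: (32.124,7) -> (25.124,-5.124), length = 14
  seg 4: (25.124,-5.124) -> (25.124,8.876), length = 14
  seg 5: (25.124,8.876) -> (32.124,-3.249), length = 14
  seg 6: (32.124,-3.249) -> (20,3.751), length = 14
  seg 7: (20,3.751) -> (19.134,4.251), length = 1
  seg 8: (19.134,4.251) -> (23.134,11.179), length = 8
Total = 99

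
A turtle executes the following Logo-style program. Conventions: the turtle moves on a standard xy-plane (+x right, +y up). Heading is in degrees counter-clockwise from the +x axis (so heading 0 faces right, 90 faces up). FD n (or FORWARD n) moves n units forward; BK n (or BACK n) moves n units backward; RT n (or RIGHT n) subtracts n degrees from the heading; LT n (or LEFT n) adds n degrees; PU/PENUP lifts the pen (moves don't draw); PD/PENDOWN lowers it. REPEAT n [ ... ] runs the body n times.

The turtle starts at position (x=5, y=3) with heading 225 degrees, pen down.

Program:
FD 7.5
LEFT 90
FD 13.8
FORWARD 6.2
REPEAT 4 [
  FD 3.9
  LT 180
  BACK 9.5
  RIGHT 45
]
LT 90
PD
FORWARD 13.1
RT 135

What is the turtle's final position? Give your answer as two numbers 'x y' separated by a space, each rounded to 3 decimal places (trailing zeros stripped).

Answer: 17.976 -31.259

Derivation:
Executing turtle program step by step:
Start: pos=(5,3), heading=225, pen down
FD 7.5: (5,3) -> (-0.303,-2.303) [heading=225, draw]
LT 90: heading 225 -> 315
FD 13.8: (-0.303,-2.303) -> (9.455,-12.061) [heading=315, draw]
FD 6.2: (9.455,-12.061) -> (13.839,-16.445) [heading=315, draw]
REPEAT 4 [
  -- iteration 1/4 --
  FD 3.9: (13.839,-16.445) -> (16.597,-19.203) [heading=315, draw]
  LT 180: heading 315 -> 135
  BK 9.5: (16.597,-19.203) -> (23.314,-25.921) [heading=135, draw]
  RT 45: heading 135 -> 90
  -- iteration 2/4 --
  FD 3.9: (23.314,-25.921) -> (23.314,-22.021) [heading=90, draw]
  LT 180: heading 90 -> 270
  BK 9.5: (23.314,-22.021) -> (23.314,-12.521) [heading=270, draw]
  RT 45: heading 270 -> 225
  -- iteration 3/4 --
  FD 3.9: (23.314,-12.521) -> (20.556,-15.278) [heading=225, draw]
  LT 180: heading 225 -> 45
  BK 9.5: (20.556,-15.278) -> (13.839,-21.996) [heading=45, draw]
  RT 45: heading 45 -> 0
  -- iteration 4/4 --
  FD 3.9: (13.839,-21.996) -> (17.739,-21.996) [heading=0, draw]
  LT 180: heading 0 -> 180
  BK 9.5: (17.739,-21.996) -> (27.239,-21.996) [heading=180, draw]
  RT 45: heading 180 -> 135
]
LT 90: heading 135 -> 225
PD: pen down
FD 13.1: (27.239,-21.996) -> (17.976,-31.259) [heading=225, draw]
RT 135: heading 225 -> 90
Final: pos=(17.976,-31.259), heading=90, 12 segment(s) drawn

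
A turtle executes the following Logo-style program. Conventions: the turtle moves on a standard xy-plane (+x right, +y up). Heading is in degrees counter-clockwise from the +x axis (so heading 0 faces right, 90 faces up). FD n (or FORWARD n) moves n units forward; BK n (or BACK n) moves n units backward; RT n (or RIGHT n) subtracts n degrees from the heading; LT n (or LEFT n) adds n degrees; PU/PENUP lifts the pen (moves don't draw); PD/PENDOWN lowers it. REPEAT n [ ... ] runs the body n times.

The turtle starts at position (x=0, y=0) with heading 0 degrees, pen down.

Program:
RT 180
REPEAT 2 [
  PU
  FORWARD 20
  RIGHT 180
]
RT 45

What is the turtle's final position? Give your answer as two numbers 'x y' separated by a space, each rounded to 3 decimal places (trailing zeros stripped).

Answer: 0 0

Derivation:
Executing turtle program step by step:
Start: pos=(0,0), heading=0, pen down
RT 180: heading 0 -> 180
REPEAT 2 [
  -- iteration 1/2 --
  PU: pen up
  FD 20: (0,0) -> (-20,0) [heading=180, move]
  RT 180: heading 180 -> 0
  -- iteration 2/2 --
  PU: pen up
  FD 20: (-20,0) -> (0,0) [heading=0, move]
  RT 180: heading 0 -> 180
]
RT 45: heading 180 -> 135
Final: pos=(0,0), heading=135, 0 segment(s) drawn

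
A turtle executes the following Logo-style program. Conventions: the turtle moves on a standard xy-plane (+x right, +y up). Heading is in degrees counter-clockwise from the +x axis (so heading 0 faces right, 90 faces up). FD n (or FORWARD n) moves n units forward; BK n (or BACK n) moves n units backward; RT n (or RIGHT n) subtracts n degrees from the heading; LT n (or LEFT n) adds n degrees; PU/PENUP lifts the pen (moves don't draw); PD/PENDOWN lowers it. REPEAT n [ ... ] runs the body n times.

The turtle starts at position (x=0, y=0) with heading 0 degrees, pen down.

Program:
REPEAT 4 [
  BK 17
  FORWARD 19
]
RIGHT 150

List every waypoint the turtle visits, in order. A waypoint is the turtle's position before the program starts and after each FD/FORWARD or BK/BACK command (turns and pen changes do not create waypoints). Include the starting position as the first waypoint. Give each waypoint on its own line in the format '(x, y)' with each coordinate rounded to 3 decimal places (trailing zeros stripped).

Answer: (0, 0)
(-17, 0)
(2, 0)
(-15, 0)
(4, 0)
(-13, 0)
(6, 0)
(-11, 0)
(8, 0)

Derivation:
Executing turtle program step by step:
Start: pos=(0,0), heading=0, pen down
REPEAT 4 [
  -- iteration 1/4 --
  BK 17: (0,0) -> (-17,0) [heading=0, draw]
  FD 19: (-17,0) -> (2,0) [heading=0, draw]
  -- iteration 2/4 --
  BK 17: (2,0) -> (-15,0) [heading=0, draw]
  FD 19: (-15,0) -> (4,0) [heading=0, draw]
  -- iteration 3/4 --
  BK 17: (4,0) -> (-13,0) [heading=0, draw]
  FD 19: (-13,0) -> (6,0) [heading=0, draw]
  -- iteration 4/4 --
  BK 17: (6,0) -> (-11,0) [heading=0, draw]
  FD 19: (-11,0) -> (8,0) [heading=0, draw]
]
RT 150: heading 0 -> 210
Final: pos=(8,0), heading=210, 8 segment(s) drawn
Waypoints (9 total):
(0, 0)
(-17, 0)
(2, 0)
(-15, 0)
(4, 0)
(-13, 0)
(6, 0)
(-11, 0)
(8, 0)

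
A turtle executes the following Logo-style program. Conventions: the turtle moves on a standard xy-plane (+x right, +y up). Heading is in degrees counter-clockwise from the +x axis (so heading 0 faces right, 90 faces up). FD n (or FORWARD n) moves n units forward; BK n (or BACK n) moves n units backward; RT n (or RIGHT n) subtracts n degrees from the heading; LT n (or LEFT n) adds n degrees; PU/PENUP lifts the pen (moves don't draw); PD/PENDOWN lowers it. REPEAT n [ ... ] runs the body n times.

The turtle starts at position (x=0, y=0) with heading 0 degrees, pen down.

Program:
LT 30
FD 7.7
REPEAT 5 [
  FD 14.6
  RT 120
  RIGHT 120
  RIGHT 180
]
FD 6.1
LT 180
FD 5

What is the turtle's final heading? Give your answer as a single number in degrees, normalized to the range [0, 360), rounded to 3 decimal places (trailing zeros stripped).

Answer: 270

Derivation:
Executing turtle program step by step:
Start: pos=(0,0), heading=0, pen down
LT 30: heading 0 -> 30
FD 7.7: (0,0) -> (6.668,3.85) [heading=30, draw]
REPEAT 5 [
  -- iteration 1/5 --
  FD 14.6: (6.668,3.85) -> (19.312,11.15) [heading=30, draw]
  RT 120: heading 30 -> 270
  RT 120: heading 270 -> 150
  RT 180: heading 150 -> 330
  -- iteration 2/5 --
  FD 14.6: (19.312,11.15) -> (31.956,3.85) [heading=330, draw]
  RT 120: heading 330 -> 210
  RT 120: heading 210 -> 90
  RT 180: heading 90 -> 270
  -- iteration 3/5 --
  FD 14.6: (31.956,3.85) -> (31.956,-10.75) [heading=270, draw]
  RT 120: heading 270 -> 150
  RT 120: heading 150 -> 30
  RT 180: heading 30 -> 210
  -- iteration 4/5 --
  FD 14.6: (31.956,-10.75) -> (19.312,-18.05) [heading=210, draw]
  RT 120: heading 210 -> 90
  RT 120: heading 90 -> 330
  RT 180: heading 330 -> 150
  -- iteration 5/5 --
  FD 14.6: (19.312,-18.05) -> (6.668,-10.75) [heading=150, draw]
  RT 120: heading 150 -> 30
  RT 120: heading 30 -> 270
  RT 180: heading 270 -> 90
]
FD 6.1: (6.668,-10.75) -> (6.668,-4.65) [heading=90, draw]
LT 180: heading 90 -> 270
FD 5: (6.668,-4.65) -> (6.668,-9.65) [heading=270, draw]
Final: pos=(6.668,-9.65), heading=270, 8 segment(s) drawn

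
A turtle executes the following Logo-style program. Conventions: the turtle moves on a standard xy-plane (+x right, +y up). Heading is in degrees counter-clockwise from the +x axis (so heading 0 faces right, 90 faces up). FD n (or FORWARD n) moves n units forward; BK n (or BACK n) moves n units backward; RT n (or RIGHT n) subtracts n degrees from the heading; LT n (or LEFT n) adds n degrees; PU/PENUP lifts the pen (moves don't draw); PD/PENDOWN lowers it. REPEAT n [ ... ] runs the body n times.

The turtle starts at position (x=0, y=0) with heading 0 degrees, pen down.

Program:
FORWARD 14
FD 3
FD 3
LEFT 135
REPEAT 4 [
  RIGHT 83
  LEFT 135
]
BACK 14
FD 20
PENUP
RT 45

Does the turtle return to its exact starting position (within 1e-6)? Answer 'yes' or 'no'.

Executing turtle program step by step:
Start: pos=(0,0), heading=0, pen down
FD 14: (0,0) -> (14,0) [heading=0, draw]
FD 3: (14,0) -> (17,0) [heading=0, draw]
FD 3: (17,0) -> (20,0) [heading=0, draw]
LT 135: heading 0 -> 135
REPEAT 4 [
  -- iteration 1/4 --
  RT 83: heading 135 -> 52
  LT 135: heading 52 -> 187
  -- iteration 2/4 --
  RT 83: heading 187 -> 104
  LT 135: heading 104 -> 239
  -- iteration 3/4 --
  RT 83: heading 239 -> 156
  LT 135: heading 156 -> 291
  -- iteration 4/4 --
  RT 83: heading 291 -> 208
  LT 135: heading 208 -> 343
]
BK 14: (20,0) -> (6.612,4.093) [heading=343, draw]
FD 20: (6.612,4.093) -> (25.738,-1.754) [heading=343, draw]
PU: pen up
RT 45: heading 343 -> 298
Final: pos=(25.738,-1.754), heading=298, 5 segment(s) drawn

Start position: (0, 0)
Final position: (25.738, -1.754)
Distance = 25.798; >= 1e-6 -> NOT closed

Answer: no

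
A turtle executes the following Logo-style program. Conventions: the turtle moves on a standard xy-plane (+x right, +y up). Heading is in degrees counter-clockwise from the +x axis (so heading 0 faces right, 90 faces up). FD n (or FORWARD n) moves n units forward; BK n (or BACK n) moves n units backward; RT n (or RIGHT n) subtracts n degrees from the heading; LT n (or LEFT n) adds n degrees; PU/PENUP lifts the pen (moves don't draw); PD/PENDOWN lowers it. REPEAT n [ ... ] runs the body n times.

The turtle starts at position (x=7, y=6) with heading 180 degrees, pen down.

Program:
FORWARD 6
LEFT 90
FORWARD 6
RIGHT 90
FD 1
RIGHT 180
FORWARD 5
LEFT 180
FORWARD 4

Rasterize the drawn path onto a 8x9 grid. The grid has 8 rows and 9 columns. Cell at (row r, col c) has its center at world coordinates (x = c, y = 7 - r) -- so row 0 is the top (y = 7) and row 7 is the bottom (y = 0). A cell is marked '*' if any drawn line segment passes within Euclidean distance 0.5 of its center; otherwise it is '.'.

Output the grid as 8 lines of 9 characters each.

Answer: .........
.*******.
.*.......
.*.......
.*.......
.*.......
.*.......
******...

Derivation:
Segment 0: (7,6) -> (1,6)
Segment 1: (1,6) -> (1,0)
Segment 2: (1,0) -> (-0,0)
Segment 3: (-0,0) -> (5,0)
Segment 4: (5,0) -> (1,0)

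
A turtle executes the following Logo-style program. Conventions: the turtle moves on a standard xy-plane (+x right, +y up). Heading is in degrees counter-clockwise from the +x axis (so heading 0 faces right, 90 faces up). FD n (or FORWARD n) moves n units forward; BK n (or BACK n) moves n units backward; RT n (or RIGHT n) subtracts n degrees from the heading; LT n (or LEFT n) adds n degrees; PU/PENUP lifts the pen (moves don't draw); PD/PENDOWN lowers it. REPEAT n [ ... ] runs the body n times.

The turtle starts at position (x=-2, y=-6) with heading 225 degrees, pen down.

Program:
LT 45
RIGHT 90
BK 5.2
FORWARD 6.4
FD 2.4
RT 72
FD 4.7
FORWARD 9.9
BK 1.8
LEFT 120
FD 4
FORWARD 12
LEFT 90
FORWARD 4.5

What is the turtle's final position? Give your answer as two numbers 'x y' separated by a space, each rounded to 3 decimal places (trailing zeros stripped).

Answer: -16.917 -8.728

Derivation:
Executing turtle program step by step:
Start: pos=(-2,-6), heading=225, pen down
LT 45: heading 225 -> 270
RT 90: heading 270 -> 180
BK 5.2: (-2,-6) -> (3.2,-6) [heading=180, draw]
FD 6.4: (3.2,-6) -> (-3.2,-6) [heading=180, draw]
FD 2.4: (-3.2,-6) -> (-5.6,-6) [heading=180, draw]
RT 72: heading 180 -> 108
FD 4.7: (-5.6,-6) -> (-7.052,-1.53) [heading=108, draw]
FD 9.9: (-7.052,-1.53) -> (-10.112,7.885) [heading=108, draw]
BK 1.8: (-10.112,7.885) -> (-9.555,6.174) [heading=108, draw]
LT 120: heading 108 -> 228
FD 4: (-9.555,6.174) -> (-12.232,3.201) [heading=228, draw]
FD 12: (-12.232,3.201) -> (-20.262,-5.717) [heading=228, draw]
LT 90: heading 228 -> 318
FD 4.5: (-20.262,-5.717) -> (-16.917,-8.728) [heading=318, draw]
Final: pos=(-16.917,-8.728), heading=318, 9 segment(s) drawn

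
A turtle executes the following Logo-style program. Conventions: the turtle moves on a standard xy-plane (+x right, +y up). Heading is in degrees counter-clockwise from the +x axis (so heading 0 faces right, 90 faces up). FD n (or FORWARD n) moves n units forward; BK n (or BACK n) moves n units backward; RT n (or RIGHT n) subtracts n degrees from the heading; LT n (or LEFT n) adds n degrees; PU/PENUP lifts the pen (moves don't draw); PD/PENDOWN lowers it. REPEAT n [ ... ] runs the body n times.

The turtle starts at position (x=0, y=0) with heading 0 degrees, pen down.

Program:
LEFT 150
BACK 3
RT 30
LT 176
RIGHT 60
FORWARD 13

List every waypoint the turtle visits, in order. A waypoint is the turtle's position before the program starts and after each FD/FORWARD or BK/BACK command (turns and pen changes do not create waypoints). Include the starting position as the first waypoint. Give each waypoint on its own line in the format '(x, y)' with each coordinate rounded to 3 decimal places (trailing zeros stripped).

Answer: (0, 0)
(2.598, -1.5)
(-4.671, -12.277)

Derivation:
Executing turtle program step by step:
Start: pos=(0,0), heading=0, pen down
LT 150: heading 0 -> 150
BK 3: (0,0) -> (2.598,-1.5) [heading=150, draw]
RT 30: heading 150 -> 120
LT 176: heading 120 -> 296
RT 60: heading 296 -> 236
FD 13: (2.598,-1.5) -> (-4.671,-12.277) [heading=236, draw]
Final: pos=(-4.671,-12.277), heading=236, 2 segment(s) drawn
Waypoints (3 total):
(0, 0)
(2.598, -1.5)
(-4.671, -12.277)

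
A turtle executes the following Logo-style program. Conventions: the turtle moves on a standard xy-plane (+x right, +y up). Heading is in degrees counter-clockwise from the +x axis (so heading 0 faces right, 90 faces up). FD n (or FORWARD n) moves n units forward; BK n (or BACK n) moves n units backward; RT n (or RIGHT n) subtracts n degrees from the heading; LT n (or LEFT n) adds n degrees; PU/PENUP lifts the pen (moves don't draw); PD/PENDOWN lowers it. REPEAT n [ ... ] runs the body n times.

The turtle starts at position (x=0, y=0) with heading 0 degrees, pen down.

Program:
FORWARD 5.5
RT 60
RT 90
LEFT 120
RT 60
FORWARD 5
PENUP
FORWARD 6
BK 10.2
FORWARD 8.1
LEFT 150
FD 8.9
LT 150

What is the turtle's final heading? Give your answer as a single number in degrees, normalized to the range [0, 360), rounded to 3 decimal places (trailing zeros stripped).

Answer: 210

Derivation:
Executing turtle program step by step:
Start: pos=(0,0), heading=0, pen down
FD 5.5: (0,0) -> (5.5,0) [heading=0, draw]
RT 60: heading 0 -> 300
RT 90: heading 300 -> 210
LT 120: heading 210 -> 330
RT 60: heading 330 -> 270
FD 5: (5.5,0) -> (5.5,-5) [heading=270, draw]
PU: pen up
FD 6: (5.5,-5) -> (5.5,-11) [heading=270, move]
BK 10.2: (5.5,-11) -> (5.5,-0.8) [heading=270, move]
FD 8.1: (5.5,-0.8) -> (5.5,-8.9) [heading=270, move]
LT 150: heading 270 -> 60
FD 8.9: (5.5,-8.9) -> (9.95,-1.192) [heading=60, move]
LT 150: heading 60 -> 210
Final: pos=(9.95,-1.192), heading=210, 2 segment(s) drawn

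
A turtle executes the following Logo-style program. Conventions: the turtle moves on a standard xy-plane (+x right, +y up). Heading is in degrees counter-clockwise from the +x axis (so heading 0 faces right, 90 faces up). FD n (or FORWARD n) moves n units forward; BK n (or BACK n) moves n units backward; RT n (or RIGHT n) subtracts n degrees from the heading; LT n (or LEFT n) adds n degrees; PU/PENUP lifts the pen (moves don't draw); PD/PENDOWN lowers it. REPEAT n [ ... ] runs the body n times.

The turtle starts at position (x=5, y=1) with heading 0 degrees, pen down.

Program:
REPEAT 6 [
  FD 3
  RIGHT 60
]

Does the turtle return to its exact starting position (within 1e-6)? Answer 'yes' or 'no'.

Answer: yes

Derivation:
Executing turtle program step by step:
Start: pos=(5,1), heading=0, pen down
REPEAT 6 [
  -- iteration 1/6 --
  FD 3: (5,1) -> (8,1) [heading=0, draw]
  RT 60: heading 0 -> 300
  -- iteration 2/6 --
  FD 3: (8,1) -> (9.5,-1.598) [heading=300, draw]
  RT 60: heading 300 -> 240
  -- iteration 3/6 --
  FD 3: (9.5,-1.598) -> (8,-4.196) [heading=240, draw]
  RT 60: heading 240 -> 180
  -- iteration 4/6 --
  FD 3: (8,-4.196) -> (5,-4.196) [heading=180, draw]
  RT 60: heading 180 -> 120
  -- iteration 5/6 --
  FD 3: (5,-4.196) -> (3.5,-1.598) [heading=120, draw]
  RT 60: heading 120 -> 60
  -- iteration 6/6 --
  FD 3: (3.5,-1.598) -> (5,1) [heading=60, draw]
  RT 60: heading 60 -> 0
]
Final: pos=(5,1), heading=0, 6 segment(s) drawn

Start position: (5, 1)
Final position: (5, 1)
Distance = 0; < 1e-6 -> CLOSED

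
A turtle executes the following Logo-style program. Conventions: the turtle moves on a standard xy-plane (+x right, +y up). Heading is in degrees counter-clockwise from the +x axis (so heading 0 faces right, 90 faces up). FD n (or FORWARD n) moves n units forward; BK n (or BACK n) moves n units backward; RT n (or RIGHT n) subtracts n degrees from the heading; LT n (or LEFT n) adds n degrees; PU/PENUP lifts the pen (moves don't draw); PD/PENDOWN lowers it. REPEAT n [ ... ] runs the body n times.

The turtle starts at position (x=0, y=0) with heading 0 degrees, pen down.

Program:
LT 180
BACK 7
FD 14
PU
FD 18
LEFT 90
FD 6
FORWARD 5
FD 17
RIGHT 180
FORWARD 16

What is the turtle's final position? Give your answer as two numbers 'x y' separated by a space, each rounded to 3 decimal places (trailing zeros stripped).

Answer: -25 -12

Derivation:
Executing turtle program step by step:
Start: pos=(0,0), heading=0, pen down
LT 180: heading 0 -> 180
BK 7: (0,0) -> (7,0) [heading=180, draw]
FD 14: (7,0) -> (-7,0) [heading=180, draw]
PU: pen up
FD 18: (-7,0) -> (-25,0) [heading=180, move]
LT 90: heading 180 -> 270
FD 6: (-25,0) -> (-25,-6) [heading=270, move]
FD 5: (-25,-6) -> (-25,-11) [heading=270, move]
FD 17: (-25,-11) -> (-25,-28) [heading=270, move]
RT 180: heading 270 -> 90
FD 16: (-25,-28) -> (-25,-12) [heading=90, move]
Final: pos=(-25,-12), heading=90, 2 segment(s) drawn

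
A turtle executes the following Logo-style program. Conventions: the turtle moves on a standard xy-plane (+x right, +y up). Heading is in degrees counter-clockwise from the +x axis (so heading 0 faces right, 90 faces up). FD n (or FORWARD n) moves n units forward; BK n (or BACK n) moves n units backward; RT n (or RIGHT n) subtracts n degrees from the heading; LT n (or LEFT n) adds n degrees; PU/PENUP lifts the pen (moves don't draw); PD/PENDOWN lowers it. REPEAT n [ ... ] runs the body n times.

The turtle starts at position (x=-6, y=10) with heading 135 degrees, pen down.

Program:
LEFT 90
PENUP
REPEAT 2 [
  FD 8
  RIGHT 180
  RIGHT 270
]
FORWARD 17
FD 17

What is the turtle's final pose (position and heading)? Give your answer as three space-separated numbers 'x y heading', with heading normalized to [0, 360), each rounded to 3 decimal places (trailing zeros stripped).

Answer: 6.728 34.042 45

Derivation:
Executing turtle program step by step:
Start: pos=(-6,10), heading=135, pen down
LT 90: heading 135 -> 225
PU: pen up
REPEAT 2 [
  -- iteration 1/2 --
  FD 8: (-6,10) -> (-11.657,4.343) [heading=225, move]
  RT 180: heading 225 -> 45
  RT 270: heading 45 -> 135
  -- iteration 2/2 --
  FD 8: (-11.657,4.343) -> (-17.314,10) [heading=135, move]
  RT 180: heading 135 -> 315
  RT 270: heading 315 -> 45
]
FD 17: (-17.314,10) -> (-5.293,22.021) [heading=45, move]
FD 17: (-5.293,22.021) -> (6.728,34.042) [heading=45, move]
Final: pos=(6.728,34.042), heading=45, 0 segment(s) drawn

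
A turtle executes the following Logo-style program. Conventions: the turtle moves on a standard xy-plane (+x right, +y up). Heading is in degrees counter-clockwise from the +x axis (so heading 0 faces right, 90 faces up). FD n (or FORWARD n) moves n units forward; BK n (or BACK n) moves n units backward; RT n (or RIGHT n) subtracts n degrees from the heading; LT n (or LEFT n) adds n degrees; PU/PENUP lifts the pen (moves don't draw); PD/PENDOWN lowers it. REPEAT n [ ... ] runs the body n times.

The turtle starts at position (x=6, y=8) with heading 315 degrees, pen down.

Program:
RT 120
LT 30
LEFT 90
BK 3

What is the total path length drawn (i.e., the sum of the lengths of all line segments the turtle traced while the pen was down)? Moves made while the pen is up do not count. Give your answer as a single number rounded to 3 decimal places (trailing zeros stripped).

Answer: 3

Derivation:
Executing turtle program step by step:
Start: pos=(6,8), heading=315, pen down
RT 120: heading 315 -> 195
LT 30: heading 195 -> 225
LT 90: heading 225 -> 315
BK 3: (6,8) -> (3.879,10.121) [heading=315, draw]
Final: pos=(3.879,10.121), heading=315, 1 segment(s) drawn

Segment lengths:
  seg 1: (6,8) -> (3.879,10.121), length = 3
Total = 3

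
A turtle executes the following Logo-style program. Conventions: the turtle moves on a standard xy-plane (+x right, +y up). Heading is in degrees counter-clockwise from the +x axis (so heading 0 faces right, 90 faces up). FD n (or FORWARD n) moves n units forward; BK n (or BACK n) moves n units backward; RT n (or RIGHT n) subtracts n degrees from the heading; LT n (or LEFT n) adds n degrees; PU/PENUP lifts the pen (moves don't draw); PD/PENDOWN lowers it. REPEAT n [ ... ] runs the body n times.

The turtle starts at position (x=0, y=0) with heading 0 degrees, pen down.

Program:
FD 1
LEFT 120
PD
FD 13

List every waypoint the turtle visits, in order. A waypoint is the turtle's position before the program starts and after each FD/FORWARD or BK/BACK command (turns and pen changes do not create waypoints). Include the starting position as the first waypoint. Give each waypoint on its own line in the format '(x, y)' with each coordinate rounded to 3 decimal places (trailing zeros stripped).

Answer: (0, 0)
(1, 0)
(-5.5, 11.258)

Derivation:
Executing turtle program step by step:
Start: pos=(0,0), heading=0, pen down
FD 1: (0,0) -> (1,0) [heading=0, draw]
LT 120: heading 0 -> 120
PD: pen down
FD 13: (1,0) -> (-5.5,11.258) [heading=120, draw]
Final: pos=(-5.5,11.258), heading=120, 2 segment(s) drawn
Waypoints (3 total):
(0, 0)
(1, 0)
(-5.5, 11.258)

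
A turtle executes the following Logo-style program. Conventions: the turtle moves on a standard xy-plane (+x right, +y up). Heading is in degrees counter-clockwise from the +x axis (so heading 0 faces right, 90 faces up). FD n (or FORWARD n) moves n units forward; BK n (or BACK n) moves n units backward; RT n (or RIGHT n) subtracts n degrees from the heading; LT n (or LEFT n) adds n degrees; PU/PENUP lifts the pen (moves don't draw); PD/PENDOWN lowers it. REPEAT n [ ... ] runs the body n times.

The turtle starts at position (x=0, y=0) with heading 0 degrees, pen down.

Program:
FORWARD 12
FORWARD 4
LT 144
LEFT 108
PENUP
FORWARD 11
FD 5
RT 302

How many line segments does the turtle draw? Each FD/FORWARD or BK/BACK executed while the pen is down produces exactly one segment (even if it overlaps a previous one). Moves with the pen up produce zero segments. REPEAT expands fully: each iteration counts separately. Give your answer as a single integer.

Answer: 2

Derivation:
Executing turtle program step by step:
Start: pos=(0,0), heading=0, pen down
FD 12: (0,0) -> (12,0) [heading=0, draw]
FD 4: (12,0) -> (16,0) [heading=0, draw]
LT 144: heading 0 -> 144
LT 108: heading 144 -> 252
PU: pen up
FD 11: (16,0) -> (12.601,-10.462) [heading=252, move]
FD 5: (12.601,-10.462) -> (11.056,-15.217) [heading=252, move]
RT 302: heading 252 -> 310
Final: pos=(11.056,-15.217), heading=310, 2 segment(s) drawn
Segments drawn: 2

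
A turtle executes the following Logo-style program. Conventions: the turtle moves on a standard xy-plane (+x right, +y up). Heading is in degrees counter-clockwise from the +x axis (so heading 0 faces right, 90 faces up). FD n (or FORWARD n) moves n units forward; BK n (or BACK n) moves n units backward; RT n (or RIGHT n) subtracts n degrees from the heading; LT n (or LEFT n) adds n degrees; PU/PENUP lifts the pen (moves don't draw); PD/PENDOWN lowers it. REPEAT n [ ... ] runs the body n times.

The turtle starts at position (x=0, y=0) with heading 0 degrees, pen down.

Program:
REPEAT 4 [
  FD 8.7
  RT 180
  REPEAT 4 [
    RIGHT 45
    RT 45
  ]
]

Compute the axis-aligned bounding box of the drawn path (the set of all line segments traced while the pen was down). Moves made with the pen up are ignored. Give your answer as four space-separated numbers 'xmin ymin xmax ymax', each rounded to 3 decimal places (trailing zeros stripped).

Answer: 0 0 8.7 0

Derivation:
Executing turtle program step by step:
Start: pos=(0,0), heading=0, pen down
REPEAT 4 [
  -- iteration 1/4 --
  FD 8.7: (0,0) -> (8.7,0) [heading=0, draw]
  RT 180: heading 0 -> 180
  REPEAT 4 [
    -- iteration 1/4 --
    RT 45: heading 180 -> 135
    RT 45: heading 135 -> 90
    -- iteration 2/4 --
    RT 45: heading 90 -> 45
    RT 45: heading 45 -> 0
    -- iteration 3/4 --
    RT 45: heading 0 -> 315
    RT 45: heading 315 -> 270
    -- iteration 4/4 --
    RT 45: heading 270 -> 225
    RT 45: heading 225 -> 180
  ]
  -- iteration 2/4 --
  FD 8.7: (8.7,0) -> (0,0) [heading=180, draw]
  RT 180: heading 180 -> 0
  REPEAT 4 [
    -- iteration 1/4 --
    RT 45: heading 0 -> 315
    RT 45: heading 315 -> 270
    -- iteration 2/4 --
    RT 45: heading 270 -> 225
    RT 45: heading 225 -> 180
    -- iteration 3/4 --
    RT 45: heading 180 -> 135
    RT 45: heading 135 -> 90
    -- iteration 4/4 --
    RT 45: heading 90 -> 45
    RT 45: heading 45 -> 0
  ]
  -- iteration 3/4 --
  FD 8.7: (0,0) -> (8.7,0) [heading=0, draw]
  RT 180: heading 0 -> 180
  REPEAT 4 [
    -- iteration 1/4 --
    RT 45: heading 180 -> 135
    RT 45: heading 135 -> 90
    -- iteration 2/4 --
    RT 45: heading 90 -> 45
    RT 45: heading 45 -> 0
    -- iteration 3/4 --
    RT 45: heading 0 -> 315
    RT 45: heading 315 -> 270
    -- iteration 4/4 --
    RT 45: heading 270 -> 225
    RT 45: heading 225 -> 180
  ]
  -- iteration 4/4 --
  FD 8.7: (8.7,0) -> (0,0) [heading=180, draw]
  RT 180: heading 180 -> 0
  REPEAT 4 [
    -- iteration 1/4 --
    RT 45: heading 0 -> 315
    RT 45: heading 315 -> 270
    -- iteration 2/4 --
    RT 45: heading 270 -> 225
    RT 45: heading 225 -> 180
    -- iteration 3/4 --
    RT 45: heading 180 -> 135
    RT 45: heading 135 -> 90
    -- iteration 4/4 --
    RT 45: heading 90 -> 45
    RT 45: heading 45 -> 0
  ]
]
Final: pos=(0,0), heading=0, 4 segment(s) drawn

Segment endpoints: x in {0, 8.7}, y in {0, 0, 0, 0}
xmin=0, ymin=0, xmax=8.7, ymax=0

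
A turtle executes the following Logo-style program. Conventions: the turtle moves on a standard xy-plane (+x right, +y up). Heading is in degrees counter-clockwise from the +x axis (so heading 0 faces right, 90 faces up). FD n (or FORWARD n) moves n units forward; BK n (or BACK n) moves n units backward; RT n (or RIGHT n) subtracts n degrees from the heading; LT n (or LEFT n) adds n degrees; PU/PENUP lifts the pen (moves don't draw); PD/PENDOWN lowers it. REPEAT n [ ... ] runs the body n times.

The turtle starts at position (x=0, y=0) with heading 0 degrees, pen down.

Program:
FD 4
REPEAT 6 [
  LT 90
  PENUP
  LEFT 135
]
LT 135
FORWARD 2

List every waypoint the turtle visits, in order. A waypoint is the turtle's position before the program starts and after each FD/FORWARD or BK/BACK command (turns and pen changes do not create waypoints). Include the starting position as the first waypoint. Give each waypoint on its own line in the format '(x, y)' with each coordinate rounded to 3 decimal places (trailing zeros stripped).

Executing turtle program step by step:
Start: pos=(0,0), heading=0, pen down
FD 4: (0,0) -> (4,0) [heading=0, draw]
REPEAT 6 [
  -- iteration 1/6 --
  LT 90: heading 0 -> 90
  PU: pen up
  LT 135: heading 90 -> 225
  -- iteration 2/6 --
  LT 90: heading 225 -> 315
  PU: pen up
  LT 135: heading 315 -> 90
  -- iteration 3/6 --
  LT 90: heading 90 -> 180
  PU: pen up
  LT 135: heading 180 -> 315
  -- iteration 4/6 --
  LT 90: heading 315 -> 45
  PU: pen up
  LT 135: heading 45 -> 180
  -- iteration 5/6 --
  LT 90: heading 180 -> 270
  PU: pen up
  LT 135: heading 270 -> 45
  -- iteration 6/6 --
  LT 90: heading 45 -> 135
  PU: pen up
  LT 135: heading 135 -> 270
]
LT 135: heading 270 -> 45
FD 2: (4,0) -> (5.414,1.414) [heading=45, move]
Final: pos=(5.414,1.414), heading=45, 1 segment(s) drawn
Waypoints (3 total):
(0, 0)
(4, 0)
(5.414, 1.414)

Answer: (0, 0)
(4, 0)
(5.414, 1.414)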